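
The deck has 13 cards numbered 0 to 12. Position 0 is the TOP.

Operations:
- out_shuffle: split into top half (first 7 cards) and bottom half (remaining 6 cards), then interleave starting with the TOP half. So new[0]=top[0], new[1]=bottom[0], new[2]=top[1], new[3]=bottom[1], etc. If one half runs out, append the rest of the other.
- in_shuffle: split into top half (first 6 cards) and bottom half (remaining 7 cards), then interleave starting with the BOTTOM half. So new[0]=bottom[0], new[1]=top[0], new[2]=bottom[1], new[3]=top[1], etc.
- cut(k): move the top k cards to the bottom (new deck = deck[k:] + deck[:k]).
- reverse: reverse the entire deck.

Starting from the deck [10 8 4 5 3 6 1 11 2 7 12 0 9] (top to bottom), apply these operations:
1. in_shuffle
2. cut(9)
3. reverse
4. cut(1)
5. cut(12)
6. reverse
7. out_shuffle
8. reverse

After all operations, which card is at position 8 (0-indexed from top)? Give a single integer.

After op 1 (in_shuffle): [1 10 11 8 2 4 7 5 12 3 0 6 9]
After op 2 (cut(9)): [3 0 6 9 1 10 11 8 2 4 7 5 12]
After op 3 (reverse): [12 5 7 4 2 8 11 10 1 9 6 0 3]
After op 4 (cut(1)): [5 7 4 2 8 11 10 1 9 6 0 3 12]
After op 5 (cut(12)): [12 5 7 4 2 8 11 10 1 9 6 0 3]
After op 6 (reverse): [3 0 6 9 1 10 11 8 2 4 7 5 12]
After op 7 (out_shuffle): [3 8 0 2 6 4 9 7 1 5 10 12 11]
After op 8 (reverse): [11 12 10 5 1 7 9 4 6 2 0 8 3]
Position 8: card 6.

Answer: 6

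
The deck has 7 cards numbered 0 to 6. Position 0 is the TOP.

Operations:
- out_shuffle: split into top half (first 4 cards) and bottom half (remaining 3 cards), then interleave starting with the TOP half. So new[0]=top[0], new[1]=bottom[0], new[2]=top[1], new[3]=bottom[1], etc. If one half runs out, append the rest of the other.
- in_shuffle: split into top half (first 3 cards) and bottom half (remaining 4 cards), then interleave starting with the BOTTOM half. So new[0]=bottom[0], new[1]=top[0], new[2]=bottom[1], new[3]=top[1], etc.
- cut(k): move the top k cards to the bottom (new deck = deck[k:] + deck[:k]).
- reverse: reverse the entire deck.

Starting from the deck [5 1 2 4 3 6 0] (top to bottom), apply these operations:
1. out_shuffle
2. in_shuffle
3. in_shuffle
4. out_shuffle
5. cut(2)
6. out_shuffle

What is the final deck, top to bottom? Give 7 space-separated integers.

After op 1 (out_shuffle): [5 3 1 6 2 0 4]
After op 2 (in_shuffle): [6 5 2 3 0 1 4]
After op 3 (in_shuffle): [3 6 0 5 1 2 4]
After op 4 (out_shuffle): [3 1 6 2 0 4 5]
After op 5 (cut(2)): [6 2 0 4 5 3 1]
After op 6 (out_shuffle): [6 5 2 3 0 1 4]

Answer: 6 5 2 3 0 1 4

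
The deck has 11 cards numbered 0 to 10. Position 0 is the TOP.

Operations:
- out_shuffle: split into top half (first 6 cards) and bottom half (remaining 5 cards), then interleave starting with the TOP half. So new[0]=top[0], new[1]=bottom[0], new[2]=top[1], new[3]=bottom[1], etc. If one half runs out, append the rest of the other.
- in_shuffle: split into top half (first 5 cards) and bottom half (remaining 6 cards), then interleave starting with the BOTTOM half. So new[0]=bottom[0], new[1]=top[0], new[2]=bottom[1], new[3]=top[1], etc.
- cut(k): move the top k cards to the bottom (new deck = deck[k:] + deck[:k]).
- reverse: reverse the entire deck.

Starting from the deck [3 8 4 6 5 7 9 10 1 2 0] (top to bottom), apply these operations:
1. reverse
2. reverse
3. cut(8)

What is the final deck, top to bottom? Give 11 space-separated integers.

Answer: 1 2 0 3 8 4 6 5 7 9 10

Derivation:
After op 1 (reverse): [0 2 1 10 9 7 5 6 4 8 3]
After op 2 (reverse): [3 8 4 6 5 7 9 10 1 2 0]
After op 3 (cut(8)): [1 2 0 3 8 4 6 5 7 9 10]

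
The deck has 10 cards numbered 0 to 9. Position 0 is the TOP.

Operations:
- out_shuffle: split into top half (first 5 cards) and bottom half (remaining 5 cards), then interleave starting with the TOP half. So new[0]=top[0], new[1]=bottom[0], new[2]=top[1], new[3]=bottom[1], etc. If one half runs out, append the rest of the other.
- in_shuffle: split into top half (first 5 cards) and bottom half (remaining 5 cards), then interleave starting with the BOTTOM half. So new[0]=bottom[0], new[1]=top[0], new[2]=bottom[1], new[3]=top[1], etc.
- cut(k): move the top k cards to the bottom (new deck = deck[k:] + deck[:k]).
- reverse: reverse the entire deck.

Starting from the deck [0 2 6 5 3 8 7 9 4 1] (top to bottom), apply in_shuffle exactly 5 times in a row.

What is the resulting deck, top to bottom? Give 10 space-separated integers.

After op 1 (in_shuffle): [8 0 7 2 9 6 4 5 1 3]
After op 2 (in_shuffle): [6 8 4 0 5 7 1 2 3 9]
After op 3 (in_shuffle): [7 6 1 8 2 4 3 0 9 5]
After op 4 (in_shuffle): [4 7 3 6 0 1 9 8 5 2]
After op 5 (in_shuffle): [1 4 9 7 8 3 5 6 2 0]

Answer: 1 4 9 7 8 3 5 6 2 0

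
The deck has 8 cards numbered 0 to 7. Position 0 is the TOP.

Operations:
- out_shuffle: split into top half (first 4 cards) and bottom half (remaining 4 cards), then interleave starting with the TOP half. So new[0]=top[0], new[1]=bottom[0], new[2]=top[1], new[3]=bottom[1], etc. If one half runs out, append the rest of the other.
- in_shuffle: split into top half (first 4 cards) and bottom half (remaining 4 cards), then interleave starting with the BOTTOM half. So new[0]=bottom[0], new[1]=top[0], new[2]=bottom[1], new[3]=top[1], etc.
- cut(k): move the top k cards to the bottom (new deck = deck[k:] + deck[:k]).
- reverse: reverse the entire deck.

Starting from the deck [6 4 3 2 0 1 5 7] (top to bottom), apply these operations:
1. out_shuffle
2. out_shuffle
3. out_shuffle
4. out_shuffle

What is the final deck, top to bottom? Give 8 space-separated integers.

After op 1 (out_shuffle): [6 0 4 1 3 5 2 7]
After op 2 (out_shuffle): [6 3 0 5 4 2 1 7]
After op 3 (out_shuffle): [6 4 3 2 0 1 5 7]
After op 4 (out_shuffle): [6 0 4 1 3 5 2 7]

Answer: 6 0 4 1 3 5 2 7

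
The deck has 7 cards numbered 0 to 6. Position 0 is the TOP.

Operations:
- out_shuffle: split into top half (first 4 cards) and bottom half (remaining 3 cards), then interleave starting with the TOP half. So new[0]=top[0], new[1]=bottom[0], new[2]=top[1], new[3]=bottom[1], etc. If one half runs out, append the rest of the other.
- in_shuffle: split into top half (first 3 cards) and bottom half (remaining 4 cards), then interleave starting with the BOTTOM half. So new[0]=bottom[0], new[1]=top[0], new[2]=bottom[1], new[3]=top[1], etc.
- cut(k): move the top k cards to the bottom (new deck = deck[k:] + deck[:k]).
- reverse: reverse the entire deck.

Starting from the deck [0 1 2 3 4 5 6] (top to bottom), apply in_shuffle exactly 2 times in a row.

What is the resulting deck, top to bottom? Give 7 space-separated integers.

After op 1 (in_shuffle): [3 0 4 1 5 2 6]
After op 2 (in_shuffle): [1 3 5 0 2 4 6]

Answer: 1 3 5 0 2 4 6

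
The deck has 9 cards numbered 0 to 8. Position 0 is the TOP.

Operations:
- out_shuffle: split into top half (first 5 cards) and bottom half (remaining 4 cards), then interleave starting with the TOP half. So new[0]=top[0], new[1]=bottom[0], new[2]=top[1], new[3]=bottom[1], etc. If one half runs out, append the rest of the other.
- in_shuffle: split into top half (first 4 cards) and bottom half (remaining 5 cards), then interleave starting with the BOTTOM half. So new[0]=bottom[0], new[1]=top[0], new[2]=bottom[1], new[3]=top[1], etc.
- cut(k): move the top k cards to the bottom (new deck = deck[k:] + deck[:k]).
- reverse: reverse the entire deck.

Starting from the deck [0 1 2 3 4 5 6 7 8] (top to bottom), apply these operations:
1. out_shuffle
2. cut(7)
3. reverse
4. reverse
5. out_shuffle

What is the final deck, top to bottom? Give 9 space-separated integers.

Answer: 8 6 4 2 0 7 5 3 1

Derivation:
After op 1 (out_shuffle): [0 5 1 6 2 7 3 8 4]
After op 2 (cut(7)): [8 4 0 5 1 6 2 7 3]
After op 3 (reverse): [3 7 2 6 1 5 0 4 8]
After op 4 (reverse): [8 4 0 5 1 6 2 7 3]
After op 5 (out_shuffle): [8 6 4 2 0 7 5 3 1]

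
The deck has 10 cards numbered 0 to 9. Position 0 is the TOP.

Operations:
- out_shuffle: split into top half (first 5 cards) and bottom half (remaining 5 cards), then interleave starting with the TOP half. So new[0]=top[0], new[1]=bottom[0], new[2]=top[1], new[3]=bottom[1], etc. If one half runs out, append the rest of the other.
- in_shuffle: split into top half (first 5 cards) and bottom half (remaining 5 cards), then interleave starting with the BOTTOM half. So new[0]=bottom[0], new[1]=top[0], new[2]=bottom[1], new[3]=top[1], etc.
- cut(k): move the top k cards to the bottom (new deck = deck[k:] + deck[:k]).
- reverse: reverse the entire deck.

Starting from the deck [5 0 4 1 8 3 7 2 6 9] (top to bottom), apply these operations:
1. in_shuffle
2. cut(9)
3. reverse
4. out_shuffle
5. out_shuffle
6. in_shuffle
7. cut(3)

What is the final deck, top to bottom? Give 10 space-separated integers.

Answer: 5 2 0 6 4 8 1 3 9 7

Derivation:
After op 1 (in_shuffle): [3 5 7 0 2 4 6 1 9 8]
After op 2 (cut(9)): [8 3 5 7 0 2 4 6 1 9]
After op 3 (reverse): [9 1 6 4 2 0 7 5 3 8]
After op 4 (out_shuffle): [9 0 1 7 6 5 4 3 2 8]
After op 5 (out_shuffle): [9 5 0 4 1 3 7 2 6 8]
After op 6 (in_shuffle): [3 9 7 5 2 0 6 4 8 1]
After op 7 (cut(3)): [5 2 0 6 4 8 1 3 9 7]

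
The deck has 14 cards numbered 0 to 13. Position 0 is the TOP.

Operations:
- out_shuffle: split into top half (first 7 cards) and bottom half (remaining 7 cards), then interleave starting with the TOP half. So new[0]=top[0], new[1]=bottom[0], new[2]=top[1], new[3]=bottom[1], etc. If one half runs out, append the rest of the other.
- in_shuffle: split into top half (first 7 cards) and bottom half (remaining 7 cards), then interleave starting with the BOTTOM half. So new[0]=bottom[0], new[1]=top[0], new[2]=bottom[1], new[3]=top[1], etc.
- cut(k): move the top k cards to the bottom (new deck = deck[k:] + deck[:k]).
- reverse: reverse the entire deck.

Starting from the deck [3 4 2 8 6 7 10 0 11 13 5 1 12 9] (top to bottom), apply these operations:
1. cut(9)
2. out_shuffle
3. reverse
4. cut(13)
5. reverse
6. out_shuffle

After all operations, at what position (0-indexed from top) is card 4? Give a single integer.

After op 1 (cut(9)): [13 5 1 12 9 3 4 2 8 6 7 10 0 11]
After op 2 (out_shuffle): [13 2 5 8 1 6 12 7 9 10 3 0 4 11]
After op 3 (reverse): [11 4 0 3 10 9 7 12 6 1 8 5 2 13]
After op 4 (cut(13)): [13 11 4 0 3 10 9 7 12 6 1 8 5 2]
After op 5 (reverse): [2 5 8 1 6 12 7 9 10 3 0 4 11 13]
After op 6 (out_shuffle): [2 9 5 10 8 3 1 0 6 4 12 11 7 13]
Card 4 is at position 9.

Answer: 9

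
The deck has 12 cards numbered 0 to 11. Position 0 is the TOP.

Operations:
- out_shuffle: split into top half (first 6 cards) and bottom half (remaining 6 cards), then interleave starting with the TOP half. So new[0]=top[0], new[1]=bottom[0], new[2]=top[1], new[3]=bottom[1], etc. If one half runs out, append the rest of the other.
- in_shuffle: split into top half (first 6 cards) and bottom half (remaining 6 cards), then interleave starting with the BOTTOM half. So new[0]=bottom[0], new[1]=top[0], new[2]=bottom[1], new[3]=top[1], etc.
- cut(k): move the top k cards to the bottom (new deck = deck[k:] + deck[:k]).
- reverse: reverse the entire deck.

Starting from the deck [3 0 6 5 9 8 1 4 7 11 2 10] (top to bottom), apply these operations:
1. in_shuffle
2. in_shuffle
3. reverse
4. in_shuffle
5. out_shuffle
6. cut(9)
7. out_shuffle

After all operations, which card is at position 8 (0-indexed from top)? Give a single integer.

Answer: 5

Derivation:
After op 1 (in_shuffle): [1 3 4 0 7 6 11 5 2 9 10 8]
After op 2 (in_shuffle): [11 1 5 3 2 4 9 0 10 7 8 6]
After op 3 (reverse): [6 8 7 10 0 9 4 2 3 5 1 11]
After op 4 (in_shuffle): [4 6 2 8 3 7 5 10 1 0 11 9]
After op 5 (out_shuffle): [4 5 6 10 2 1 8 0 3 11 7 9]
After op 6 (cut(9)): [11 7 9 4 5 6 10 2 1 8 0 3]
After op 7 (out_shuffle): [11 10 7 2 9 1 4 8 5 0 6 3]
Position 8: card 5.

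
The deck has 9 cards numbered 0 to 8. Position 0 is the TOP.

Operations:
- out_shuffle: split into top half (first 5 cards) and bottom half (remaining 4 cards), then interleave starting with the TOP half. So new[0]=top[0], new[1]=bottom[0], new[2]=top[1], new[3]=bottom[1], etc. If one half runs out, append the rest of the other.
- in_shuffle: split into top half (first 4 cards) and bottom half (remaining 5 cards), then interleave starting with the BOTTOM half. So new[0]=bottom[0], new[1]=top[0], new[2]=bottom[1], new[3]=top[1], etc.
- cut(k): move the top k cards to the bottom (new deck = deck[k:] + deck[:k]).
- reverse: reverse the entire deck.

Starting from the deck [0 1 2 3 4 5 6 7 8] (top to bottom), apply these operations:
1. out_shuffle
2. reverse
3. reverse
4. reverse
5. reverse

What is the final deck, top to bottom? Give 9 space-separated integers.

Answer: 0 5 1 6 2 7 3 8 4

Derivation:
After op 1 (out_shuffle): [0 5 1 6 2 7 3 8 4]
After op 2 (reverse): [4 8 3 7 2 6 1 5 0]
After op 3 (reverse): [0 5 1 6 2 7 3 8 4]
After op 4 (reverse): [4 8 3 7 2 6 1 5 0]
After op 5 (reverse): [0 5 1 6 2 7 3 8 4]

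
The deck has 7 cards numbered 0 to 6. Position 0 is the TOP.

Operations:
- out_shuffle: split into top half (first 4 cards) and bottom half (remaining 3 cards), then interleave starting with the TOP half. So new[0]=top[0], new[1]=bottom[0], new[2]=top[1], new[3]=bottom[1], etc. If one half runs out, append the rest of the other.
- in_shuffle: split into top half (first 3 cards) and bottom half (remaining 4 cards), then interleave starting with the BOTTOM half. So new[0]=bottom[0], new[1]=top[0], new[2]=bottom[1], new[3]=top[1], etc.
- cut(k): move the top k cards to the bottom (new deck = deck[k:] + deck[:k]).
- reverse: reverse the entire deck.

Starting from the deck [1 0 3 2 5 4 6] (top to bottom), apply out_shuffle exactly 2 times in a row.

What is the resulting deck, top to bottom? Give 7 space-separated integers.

After op 1 (out_shuffle): [1 5 0 4 3 6 2]
After op 2 (out_shuffle): [1 3 5 6 0 2 4]

Answer: 1 3 5 6 0 2 4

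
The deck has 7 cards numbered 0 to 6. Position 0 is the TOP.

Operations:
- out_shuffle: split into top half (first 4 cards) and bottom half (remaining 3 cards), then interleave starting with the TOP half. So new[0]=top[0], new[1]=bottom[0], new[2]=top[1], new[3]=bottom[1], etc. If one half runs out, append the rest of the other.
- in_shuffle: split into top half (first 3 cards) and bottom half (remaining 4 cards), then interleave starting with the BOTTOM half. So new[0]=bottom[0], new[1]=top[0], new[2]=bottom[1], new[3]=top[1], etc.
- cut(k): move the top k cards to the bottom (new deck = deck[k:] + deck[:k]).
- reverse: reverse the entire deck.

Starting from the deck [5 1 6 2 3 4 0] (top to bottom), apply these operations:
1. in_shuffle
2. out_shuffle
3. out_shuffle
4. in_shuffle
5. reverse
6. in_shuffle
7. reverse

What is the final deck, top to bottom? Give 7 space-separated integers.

Answer: 0 1 2 4 5 6 3

Derivation:
After op 1 (in_shuffle): [2 5 3 1 4 6 0]
After op 2 (out_shuffle): [2 4 5 6 3 0 1]
After op 3 (out_shuffle): [2 3 4 0 5 1 6]
After op 4 (in_shuffle): [0 2 5 3 1 4 6]
After op 5 (reverse): [6 4 1 3 5 2 0]
After op 6 (in_shuffle): [3 6 5 4 2 1 0]
After op 7 (reverse): [0 1 2 4 5 6 3]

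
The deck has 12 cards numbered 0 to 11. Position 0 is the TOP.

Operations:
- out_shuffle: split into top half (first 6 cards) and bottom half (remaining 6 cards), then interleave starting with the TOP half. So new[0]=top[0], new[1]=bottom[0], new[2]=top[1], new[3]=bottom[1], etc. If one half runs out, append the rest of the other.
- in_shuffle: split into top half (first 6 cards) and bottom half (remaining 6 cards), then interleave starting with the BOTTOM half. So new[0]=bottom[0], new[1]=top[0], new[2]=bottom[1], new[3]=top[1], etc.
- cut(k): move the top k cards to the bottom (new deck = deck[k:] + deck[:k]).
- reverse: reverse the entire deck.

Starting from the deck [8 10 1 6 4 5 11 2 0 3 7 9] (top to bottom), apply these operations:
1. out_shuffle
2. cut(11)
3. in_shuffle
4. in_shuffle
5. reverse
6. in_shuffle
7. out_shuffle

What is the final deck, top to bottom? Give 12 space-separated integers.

Answer: 6 10 11 5 7 0 1 8 9 4 3 2

Derivation:
After op 1 (out_shuffle): [8 11 10 2 1 0 6 3 4 7 5 9]
After op 2 (cut(11)): [9 8 11 10 2 1 0 6 3 4 7 5]
After op 3 (in_shuffle): [0 9 6 8 3 11 4 10 7 2 5 1]
After op 4 (in_shuffle): [4 0 10 9 7 6 2 8 5 3 1 11]
After op 5 (reverse): [11 1 3 5 8 2 6 7 9 10 0 4]
After op 6 (in_shuffle): [6 11 7 1 9 3 10 5 0 8 4 2]
After op 7 (out_shuffle): [6 10 11 5 7 0 1 8 9 4 3 2]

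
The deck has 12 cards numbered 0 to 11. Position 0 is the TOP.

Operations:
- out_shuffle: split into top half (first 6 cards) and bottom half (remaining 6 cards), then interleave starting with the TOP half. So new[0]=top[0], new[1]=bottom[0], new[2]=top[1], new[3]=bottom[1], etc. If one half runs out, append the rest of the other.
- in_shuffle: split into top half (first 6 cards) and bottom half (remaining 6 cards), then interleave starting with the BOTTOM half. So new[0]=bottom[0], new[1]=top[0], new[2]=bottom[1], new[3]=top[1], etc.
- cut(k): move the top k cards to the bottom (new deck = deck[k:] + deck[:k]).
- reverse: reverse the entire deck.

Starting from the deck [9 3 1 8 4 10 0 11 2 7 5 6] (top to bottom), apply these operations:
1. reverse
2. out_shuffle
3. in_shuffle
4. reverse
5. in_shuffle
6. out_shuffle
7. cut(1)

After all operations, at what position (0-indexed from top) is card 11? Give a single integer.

After op 1 (reverse): [6 5 7 2 11 0 10 4 8 1 3 9]
After op 2 (out_shuffle): [6 10 5 4 7 8 2 1 11 3 0 9]
After op 3 (in_shuffle): [2 6 1 10 11 5 3 4 0 7 9 8]
After op 4 (reverse): [8 9 7 0 4 3 5 11 10 1 6 2]
After op 5 (in_shuffle): [5 8 11 9 10 7 1 0 6 4 2 3]
After op 6 (out_shuffle): [5 1 8 0 11 6 9 4 10 2 7 3]
After op 7 (cut(1)): [1 8 0 11 6 9 4 10 2 7 3 5]
Card 11 is at position 3.

Answer: 3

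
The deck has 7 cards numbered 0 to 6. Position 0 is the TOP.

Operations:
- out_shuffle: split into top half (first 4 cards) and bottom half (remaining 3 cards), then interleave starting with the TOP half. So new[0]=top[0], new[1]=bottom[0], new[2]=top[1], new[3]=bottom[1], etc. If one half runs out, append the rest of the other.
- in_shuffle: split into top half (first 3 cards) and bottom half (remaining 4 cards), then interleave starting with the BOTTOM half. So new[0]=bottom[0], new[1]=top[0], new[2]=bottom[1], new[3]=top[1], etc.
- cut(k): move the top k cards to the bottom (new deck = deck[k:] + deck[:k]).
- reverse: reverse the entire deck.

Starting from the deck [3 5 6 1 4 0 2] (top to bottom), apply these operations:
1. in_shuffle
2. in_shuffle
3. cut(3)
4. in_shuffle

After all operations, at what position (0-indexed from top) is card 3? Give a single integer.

Answer: 1

Derivation:
After op 1 (in_shuffle): [1 3 4 5 0 6 2]
After op 2 (in_shuffle): [5 1 0 3 6 4 2]
After op 3 (cut(3)): [3 6 4 2 5 1 0]
After op 4 (in_shuffle): [2 3 5 6 1 4 0]
Card 3 is at position 1.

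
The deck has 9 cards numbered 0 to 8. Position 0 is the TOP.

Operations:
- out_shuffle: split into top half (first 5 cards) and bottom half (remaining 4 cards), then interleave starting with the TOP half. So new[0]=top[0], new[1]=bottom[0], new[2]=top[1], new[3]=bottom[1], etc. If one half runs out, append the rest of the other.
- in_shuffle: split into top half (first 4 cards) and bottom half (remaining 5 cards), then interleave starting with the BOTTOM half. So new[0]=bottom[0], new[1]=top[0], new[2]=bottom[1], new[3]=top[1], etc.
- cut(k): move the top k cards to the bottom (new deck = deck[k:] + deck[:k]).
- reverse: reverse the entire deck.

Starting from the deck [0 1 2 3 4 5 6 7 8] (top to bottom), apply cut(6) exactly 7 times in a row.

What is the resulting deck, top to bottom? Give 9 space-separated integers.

Answer: 6 7 8 0 1 2 3 4 5

Derivation:
After op 1 (cut(6)): [6 7 8 0 1 2 3 4 5]
After op 2 (cut(6)): [3 4 5 6 7 8 0 1 2]
After op 3 (cut(6)): [0 1 2 3 4 5 6 7 8]
After op 4 (cut(6)): [6 7 8 0 1 2 3 4 5]
After op 5 (cut(6)): [3 4 5 6 7 8 0 1 2]
After op 6 (cut(6)): [0 1 2 3 4 5 6 7 8]
After op 7 (cut(6)): [6 7 8 0 1 2 3 4 5]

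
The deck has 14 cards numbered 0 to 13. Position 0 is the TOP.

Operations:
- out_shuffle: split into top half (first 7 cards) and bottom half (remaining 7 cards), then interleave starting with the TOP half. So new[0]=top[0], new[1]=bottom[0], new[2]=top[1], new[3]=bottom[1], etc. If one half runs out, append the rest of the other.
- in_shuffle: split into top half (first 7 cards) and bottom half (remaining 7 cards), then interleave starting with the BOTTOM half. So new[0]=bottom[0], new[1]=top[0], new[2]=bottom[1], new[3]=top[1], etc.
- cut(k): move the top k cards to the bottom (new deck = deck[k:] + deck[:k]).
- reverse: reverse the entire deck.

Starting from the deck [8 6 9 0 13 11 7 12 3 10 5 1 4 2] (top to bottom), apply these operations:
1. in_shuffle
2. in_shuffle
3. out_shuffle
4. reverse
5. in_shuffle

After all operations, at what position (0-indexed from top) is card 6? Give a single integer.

Answer: 10

Derivation:
After op 1 (in_shuffle): [12 8 3 6 10 9 5 0 1 13 4 11 2 7]
After op 2 (in_shuffle): [0 12 1 8 13 3 4 6 11 10 2 9 7 5]
After op 3 (out_shuffle): [0 6 12 11 1 10 8 2 13 9 3 7 4 5]
After op 4 (reverse): [5 4 7 3 9 13 2 8 10 1 11 12 6 0]
After op 5 (in_shuffle): [8 5 10 4 1 7 11 3 12 9 6 13 0 2]
Card 6 is at position 10.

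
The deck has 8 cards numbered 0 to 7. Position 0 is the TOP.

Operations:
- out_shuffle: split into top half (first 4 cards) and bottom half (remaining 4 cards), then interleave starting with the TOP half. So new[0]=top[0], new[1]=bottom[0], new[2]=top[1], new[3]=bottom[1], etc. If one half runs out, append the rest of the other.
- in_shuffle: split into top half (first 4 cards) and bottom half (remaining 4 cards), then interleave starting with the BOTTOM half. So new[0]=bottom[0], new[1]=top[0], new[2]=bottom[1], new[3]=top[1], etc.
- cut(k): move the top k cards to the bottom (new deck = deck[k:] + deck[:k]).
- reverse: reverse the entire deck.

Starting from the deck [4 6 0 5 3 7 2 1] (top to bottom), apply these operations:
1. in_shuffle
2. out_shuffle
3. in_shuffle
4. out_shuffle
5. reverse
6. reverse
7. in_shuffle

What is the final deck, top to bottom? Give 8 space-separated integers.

Answer: 1 7 5 6 2 3 0 4

Derivation:
After op 1 (in_shuffle): [3 4 7 6 2 0 1 5]
After op 2 (out_shuffle): [3 2 4 0 7 1 6 5]
After op 3 (in_shuffle): [7 3 1 2 6 4 5 0]
After op 4 (out_shuffle): [7 6 3 4 1 5 2 0]
After op 5 (reverse): [0 2 5 1 4 3 6 7]
After op 6 (reverse): [7 6 3 4 1 5 2 0]
After op 7 (in_shuffle): [1 7 5 6 2 3 0 4]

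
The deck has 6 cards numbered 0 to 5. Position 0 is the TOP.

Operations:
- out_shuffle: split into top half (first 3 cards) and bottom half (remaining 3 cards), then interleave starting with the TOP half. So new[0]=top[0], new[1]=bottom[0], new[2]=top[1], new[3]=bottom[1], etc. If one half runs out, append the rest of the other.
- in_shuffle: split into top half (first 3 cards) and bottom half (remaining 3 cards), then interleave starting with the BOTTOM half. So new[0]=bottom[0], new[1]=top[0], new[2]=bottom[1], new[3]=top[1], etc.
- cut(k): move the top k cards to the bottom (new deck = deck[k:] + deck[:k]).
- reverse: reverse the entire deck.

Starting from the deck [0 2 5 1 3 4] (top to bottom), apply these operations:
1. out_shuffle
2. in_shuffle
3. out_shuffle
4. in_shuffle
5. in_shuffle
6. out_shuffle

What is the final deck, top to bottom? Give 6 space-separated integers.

After op 1 (out_shuffle): [0 1 2 3 5 4]
After op 2 (in_shuffle): [3 0 5 1 4 2]
After op 3 (out_shuffle): [3 1 0 4 5 2]
After op 4 (in_shuffle): [4 3 5 1 2 0]
After op 5 (in_shuffle): [1 4 2 3 0 5]
After op 6 (out_shuffle): [1 3 4 0 2 5]

Answer: 1 3 4 0 2 5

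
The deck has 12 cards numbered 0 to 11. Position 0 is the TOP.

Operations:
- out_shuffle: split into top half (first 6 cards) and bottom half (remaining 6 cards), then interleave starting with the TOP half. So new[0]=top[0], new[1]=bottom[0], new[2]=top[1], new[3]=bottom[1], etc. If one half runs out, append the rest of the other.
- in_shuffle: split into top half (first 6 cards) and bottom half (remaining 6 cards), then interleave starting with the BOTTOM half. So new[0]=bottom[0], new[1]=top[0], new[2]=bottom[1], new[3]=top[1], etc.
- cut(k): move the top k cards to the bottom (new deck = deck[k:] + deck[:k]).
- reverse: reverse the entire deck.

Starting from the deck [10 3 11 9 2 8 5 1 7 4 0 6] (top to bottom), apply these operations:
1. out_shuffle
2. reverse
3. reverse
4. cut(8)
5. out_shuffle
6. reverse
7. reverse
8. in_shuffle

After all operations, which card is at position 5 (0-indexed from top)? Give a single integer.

Answer: 0

Derivation:
After op 1 (out_shuffle): [10 5 3 1 11 7 9 4 2 0 8 6]
After op 2 (reverse): [6 8 0 2 4 9 7 11 1 3 5 10]
After op 3 (reverse): [10 5 3 1 11 7 9 4 2 0 8 6]
After op 4 (cut(8)): [2 0 8 6 10 5 3 1 11 7 9 4]
After op 5 (out_shuffle): [2 3 0 1 8 11 6 7 10 9 5 4]
After op 6 (reverse): [4 5 9 10 7 6 11 8 1 0 3 2]
After op 7 (reverse): [2 3 0 1 8 11 6 7 10 9 5 4]
After op 8 (in_shuffle): [6 2 7 3 10 0 9 1 5 8 4 11]
Position 5: card 0.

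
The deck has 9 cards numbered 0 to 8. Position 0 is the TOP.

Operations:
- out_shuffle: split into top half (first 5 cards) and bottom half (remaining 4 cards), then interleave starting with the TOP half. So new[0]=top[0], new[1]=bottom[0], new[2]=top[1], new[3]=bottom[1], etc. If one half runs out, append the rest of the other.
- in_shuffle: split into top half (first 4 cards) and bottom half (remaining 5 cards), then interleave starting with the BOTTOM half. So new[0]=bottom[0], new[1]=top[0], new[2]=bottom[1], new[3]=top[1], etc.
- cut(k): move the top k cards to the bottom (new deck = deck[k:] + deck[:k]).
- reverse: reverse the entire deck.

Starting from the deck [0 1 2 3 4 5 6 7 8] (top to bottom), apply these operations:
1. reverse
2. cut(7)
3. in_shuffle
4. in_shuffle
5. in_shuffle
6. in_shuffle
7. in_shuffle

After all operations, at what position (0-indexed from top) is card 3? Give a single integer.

Answer: 3

Derivation:
After op 1 (reverse): [8 7 6 5 4 3 2 1 0]
After op 2 (cut(7)): [1 0 8 7 6 5 4 3 2]
After op 3 (in_shuffle): [6 1 5 0 4 8 3 7 2]
After op 4 (in_shuffle): [4 6 8 1 3 5 7 0 2]
After op 5 (in_shuffle): [3 4 5 6 7 8 0 1 2]
After op 6 (in_shuffle): [7 3 8 4 0 5 1 6 2]
After op 7 (in_shuffle): [0 7 5 3 1 8 6 4 2]
Card 3 is at position 3.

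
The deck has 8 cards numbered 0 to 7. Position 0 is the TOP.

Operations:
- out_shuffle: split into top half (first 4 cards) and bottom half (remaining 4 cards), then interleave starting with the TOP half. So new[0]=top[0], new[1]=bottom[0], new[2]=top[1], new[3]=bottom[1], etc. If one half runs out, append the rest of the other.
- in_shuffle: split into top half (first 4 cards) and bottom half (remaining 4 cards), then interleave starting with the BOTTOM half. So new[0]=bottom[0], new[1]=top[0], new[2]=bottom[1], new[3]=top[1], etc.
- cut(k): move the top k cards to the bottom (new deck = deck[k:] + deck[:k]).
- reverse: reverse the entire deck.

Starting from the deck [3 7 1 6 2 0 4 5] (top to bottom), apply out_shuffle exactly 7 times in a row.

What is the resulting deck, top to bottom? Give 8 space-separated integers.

Answer: 3 2 7 0 1 4 6 5

Derivation:
After op 1 (out_shuffle): [3 2 7 0 1 4 6 5]
After op 2 (out_shuffle): [3 1 2 4 7 6 0 5]
After op 3 (out_shuffle): [3 7 1 6 2 0 4 5]
After op 4 (out_shuffle): [3 2 7 0 1 4 6 5]
After op 5 (out_shuffle): [3 1 2 4 7 6 0 5]
After op 6 (out_shuffle): [3 7 1 6 2 0 4 5]
After op 7 (out_shuffle): [3 2 7 0 1 4 6 5]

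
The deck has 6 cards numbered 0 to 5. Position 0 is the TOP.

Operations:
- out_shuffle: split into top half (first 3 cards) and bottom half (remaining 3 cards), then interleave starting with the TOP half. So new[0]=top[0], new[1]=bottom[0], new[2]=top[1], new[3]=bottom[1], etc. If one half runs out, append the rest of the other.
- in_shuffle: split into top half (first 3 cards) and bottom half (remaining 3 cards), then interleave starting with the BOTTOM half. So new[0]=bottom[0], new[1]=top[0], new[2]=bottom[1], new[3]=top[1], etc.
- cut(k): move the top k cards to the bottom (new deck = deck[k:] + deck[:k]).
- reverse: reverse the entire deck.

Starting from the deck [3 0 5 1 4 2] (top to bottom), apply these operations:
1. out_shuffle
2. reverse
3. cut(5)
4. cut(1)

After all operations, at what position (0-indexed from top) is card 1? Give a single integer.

Answer: 4

Derivation:
After op 1 (out_shuffle): [3 1 0 4 5 2]
After op 2 (reverse): [2 5 4 0 1 3]
After op 3 (cut(5)): [3 2 5 4 0 1]
After op 4 (cut(1)): [2 5 4 0 1 3]
Card 1 is at position 4.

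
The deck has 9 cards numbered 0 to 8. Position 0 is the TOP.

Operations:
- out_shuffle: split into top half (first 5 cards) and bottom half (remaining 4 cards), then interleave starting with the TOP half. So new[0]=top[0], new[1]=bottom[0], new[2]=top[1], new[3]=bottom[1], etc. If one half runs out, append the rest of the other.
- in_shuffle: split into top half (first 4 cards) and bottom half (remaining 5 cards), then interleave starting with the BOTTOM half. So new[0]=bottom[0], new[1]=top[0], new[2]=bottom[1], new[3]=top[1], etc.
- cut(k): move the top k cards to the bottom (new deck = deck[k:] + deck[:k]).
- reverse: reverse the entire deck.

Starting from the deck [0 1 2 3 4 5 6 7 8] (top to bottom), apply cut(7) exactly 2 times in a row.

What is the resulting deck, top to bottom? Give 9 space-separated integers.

After op 1 (cut(7)): [7 8 0 1 2 3 4 5 6]
After op 2 (cut(7)): [5 6 7 8 0 1 2 3 4]

Answer: 5 6 7 8 0 1 2 3 4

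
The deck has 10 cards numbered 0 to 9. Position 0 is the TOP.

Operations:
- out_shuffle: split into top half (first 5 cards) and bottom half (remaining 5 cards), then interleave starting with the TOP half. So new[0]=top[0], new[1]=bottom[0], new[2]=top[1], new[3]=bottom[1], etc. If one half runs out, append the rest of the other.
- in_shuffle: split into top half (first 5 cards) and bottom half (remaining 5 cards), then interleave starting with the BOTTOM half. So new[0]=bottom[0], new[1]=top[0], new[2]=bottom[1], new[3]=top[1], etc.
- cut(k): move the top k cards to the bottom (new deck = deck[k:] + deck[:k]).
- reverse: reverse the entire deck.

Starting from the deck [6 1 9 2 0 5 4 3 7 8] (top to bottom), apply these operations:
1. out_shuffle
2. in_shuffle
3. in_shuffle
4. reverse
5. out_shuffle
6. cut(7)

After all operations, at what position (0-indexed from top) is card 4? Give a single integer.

After op 1 (out_shuffle): [6 5 1 4 9 3 2 7 0 8]
After op 2 (in_shuffle): [3 6 2 5 7 1 0 4 8 9]
After op 3 (in_shuffle): [1 3 0 6 4 2 8 5 9 7]
After op 4 (reverse): [7 9 5 8 2 4 6 0 3 1]
After op 5 (out_shuffle): [7 4 9 6 5 0 8 3 2 1]
After op 6 (cut(7)): [3 2 1 7 4 9 6 5 0 8]
Card 4 is at position 4.

Answer: 4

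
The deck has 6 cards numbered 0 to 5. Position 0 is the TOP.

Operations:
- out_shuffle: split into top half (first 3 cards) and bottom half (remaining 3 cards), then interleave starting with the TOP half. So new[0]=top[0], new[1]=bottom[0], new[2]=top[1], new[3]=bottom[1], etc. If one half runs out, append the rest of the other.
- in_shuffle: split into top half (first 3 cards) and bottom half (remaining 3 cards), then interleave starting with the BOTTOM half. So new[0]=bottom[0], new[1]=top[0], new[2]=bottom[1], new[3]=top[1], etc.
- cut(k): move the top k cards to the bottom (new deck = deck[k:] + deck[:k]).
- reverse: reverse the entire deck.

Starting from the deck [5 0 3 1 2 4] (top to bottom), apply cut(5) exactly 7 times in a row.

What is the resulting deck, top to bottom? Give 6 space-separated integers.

After op 1 (cut(5)): [4 5 0 3 1 2]
After op 2 (cut(5)): [2 4 5 0 3 1]
After op 3 (cut(5)): [1 2 4 5 0 3]
After op 4 (cut(5)): [3 1 2 4 5 0]
After op 5 (cut(5)): [0 3 1 2 4 5]
After op 6 (cut(5)): [5 0 3 1 2 4]
After op 7 (cut(5)): [4 5 0 3 1 2]

Answer: 4 5 0 3 1 2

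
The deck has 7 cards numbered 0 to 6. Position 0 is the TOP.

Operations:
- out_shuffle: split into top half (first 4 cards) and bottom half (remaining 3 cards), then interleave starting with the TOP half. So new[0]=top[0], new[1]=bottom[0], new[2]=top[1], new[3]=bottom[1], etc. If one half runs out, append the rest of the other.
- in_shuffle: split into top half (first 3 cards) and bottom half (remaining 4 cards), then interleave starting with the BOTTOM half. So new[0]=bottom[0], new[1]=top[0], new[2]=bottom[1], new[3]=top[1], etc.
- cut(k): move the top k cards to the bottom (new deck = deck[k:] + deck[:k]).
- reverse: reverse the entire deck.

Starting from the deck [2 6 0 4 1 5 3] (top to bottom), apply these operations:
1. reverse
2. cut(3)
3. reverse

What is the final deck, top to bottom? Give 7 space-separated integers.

After op 1 (reverse): [3 5 1 4 0 6 2]
After op 2 (cut(3)): [4 0 6 2 3 5 1]
After op 3 (reverse): [1 5 3 2 6 0 4]

Answer: 1 5 3 2 6 0 4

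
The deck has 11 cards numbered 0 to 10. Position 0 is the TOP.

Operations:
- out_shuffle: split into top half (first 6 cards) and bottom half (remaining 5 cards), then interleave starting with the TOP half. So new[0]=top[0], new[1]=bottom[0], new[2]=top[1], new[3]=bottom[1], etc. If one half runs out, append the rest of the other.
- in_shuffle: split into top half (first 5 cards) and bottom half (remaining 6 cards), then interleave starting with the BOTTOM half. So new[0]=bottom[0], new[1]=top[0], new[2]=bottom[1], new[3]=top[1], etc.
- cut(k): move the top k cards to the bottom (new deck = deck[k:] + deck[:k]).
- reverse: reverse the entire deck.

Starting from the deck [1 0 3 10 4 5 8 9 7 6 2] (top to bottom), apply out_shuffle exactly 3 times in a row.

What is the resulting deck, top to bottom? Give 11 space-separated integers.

Answer: 1 9 10 2 8 3 6 5 0 7 4

Derivation:
After op 1 (out_shuffle): [1 8 0 9 3 7 10 6 4 2 5]
After op 2 (out_shuffle): [1 10 8 6 0 4 9 2 3 5 7]
After op 3 (out_shuffle): [1 9 10 2 8 3 6 5 0 7 4]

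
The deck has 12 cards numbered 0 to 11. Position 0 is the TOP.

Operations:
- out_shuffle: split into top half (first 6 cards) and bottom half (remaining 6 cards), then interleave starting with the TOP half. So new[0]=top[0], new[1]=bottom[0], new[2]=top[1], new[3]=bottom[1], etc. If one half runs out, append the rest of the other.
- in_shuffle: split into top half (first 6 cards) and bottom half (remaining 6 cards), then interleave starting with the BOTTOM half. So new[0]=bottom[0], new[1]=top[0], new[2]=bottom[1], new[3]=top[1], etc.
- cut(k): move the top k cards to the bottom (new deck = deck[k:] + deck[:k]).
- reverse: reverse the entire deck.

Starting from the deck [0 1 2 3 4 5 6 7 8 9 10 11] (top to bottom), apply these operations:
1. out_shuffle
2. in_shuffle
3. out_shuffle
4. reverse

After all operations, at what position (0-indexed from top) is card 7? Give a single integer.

After op 1 (out_shuffle): [0 6 1 7 2 8 3 9 4 10 5 11]
After op 2 (in_shuffle): [3 0 9 6 4 1 10 7 5 2 11 8]
After op 3 (out_shuffle): [3 10 0 7 9 5 6 2 4 11 1 8]
After op 4 (reverse): [8 1 11 4 2 6 5 9 7 0 10 3]
Card 7 is at position 8.

Answer: 8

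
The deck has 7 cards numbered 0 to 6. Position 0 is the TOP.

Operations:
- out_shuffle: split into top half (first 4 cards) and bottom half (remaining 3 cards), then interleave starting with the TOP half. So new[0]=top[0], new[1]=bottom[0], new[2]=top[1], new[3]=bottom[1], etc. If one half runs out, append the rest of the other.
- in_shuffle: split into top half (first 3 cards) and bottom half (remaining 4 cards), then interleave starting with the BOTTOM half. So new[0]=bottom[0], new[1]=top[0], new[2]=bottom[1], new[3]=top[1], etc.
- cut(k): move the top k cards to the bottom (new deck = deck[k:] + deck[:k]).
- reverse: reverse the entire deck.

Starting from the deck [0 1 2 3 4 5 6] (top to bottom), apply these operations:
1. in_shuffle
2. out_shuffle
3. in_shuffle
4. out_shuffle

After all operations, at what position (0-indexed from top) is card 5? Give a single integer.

Answer: 6

Derivation:
After op 1 (in_shuffle): [3 0 4 1 5 2 6]
After op 2 (out_shuffle): [3 5 0 2 4 6 1]
After op 3 (in_shuffle): [2 3 4 5 6 0 1]
After op 4 (out_shuffle): [2 6 3 0 4 1 5]
Card 5 is at position 6.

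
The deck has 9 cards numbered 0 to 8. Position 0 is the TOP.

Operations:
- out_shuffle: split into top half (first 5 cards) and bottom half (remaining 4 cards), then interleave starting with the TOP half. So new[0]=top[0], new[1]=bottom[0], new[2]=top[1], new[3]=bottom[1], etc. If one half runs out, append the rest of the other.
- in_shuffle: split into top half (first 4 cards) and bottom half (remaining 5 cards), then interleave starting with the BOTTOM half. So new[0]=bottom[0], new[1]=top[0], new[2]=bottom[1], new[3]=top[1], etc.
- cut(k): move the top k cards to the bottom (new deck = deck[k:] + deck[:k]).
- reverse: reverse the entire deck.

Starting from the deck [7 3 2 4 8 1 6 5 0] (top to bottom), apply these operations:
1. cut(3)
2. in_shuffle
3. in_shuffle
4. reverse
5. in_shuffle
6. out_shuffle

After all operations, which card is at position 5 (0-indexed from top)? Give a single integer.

Answer: 0

Derivation:
After op 1 (cut(3)): [4 8 1 6 5 0 7 3 2]
After op 2 (in_shuffle): [5 4 0 8 7 1 3 6 2]
After op 3 (in_shuffle): [7 5 1 4 3 0 6 8 2]
After op 4 (reverse): [2 8 6 0 3 4 1 5 7]
After op 5 (in_shuffle): [3 2 4 8 1 6 5 0 7]
After op 6 (out_shuffle): [3 6 2 5 4 0 8 7 1]
Position 5: card 0.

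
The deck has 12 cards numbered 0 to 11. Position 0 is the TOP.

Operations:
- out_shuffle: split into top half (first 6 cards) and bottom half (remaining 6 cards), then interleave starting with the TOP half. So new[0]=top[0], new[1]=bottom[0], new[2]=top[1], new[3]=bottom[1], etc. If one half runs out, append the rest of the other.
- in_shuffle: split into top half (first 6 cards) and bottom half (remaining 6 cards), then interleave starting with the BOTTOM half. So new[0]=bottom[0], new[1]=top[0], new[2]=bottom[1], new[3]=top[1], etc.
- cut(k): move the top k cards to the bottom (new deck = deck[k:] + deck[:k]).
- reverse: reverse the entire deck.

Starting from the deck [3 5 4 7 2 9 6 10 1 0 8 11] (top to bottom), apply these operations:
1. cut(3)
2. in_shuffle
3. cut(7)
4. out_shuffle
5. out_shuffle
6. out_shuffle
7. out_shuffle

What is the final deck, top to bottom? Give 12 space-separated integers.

Answer: 6 11 8 0 4 5 9 2 7 1 10 3

Derivation:
After op 1 (cut(3)): [7 2 9 6 10 1 0 8 11 3 5 4]
After op 2 (in_shuffle): [0 7 8 2 11 9 3 6 5 10 4 1]
After op 3 (cut(7)): [6 5 10 4 1 0 7 8 2 11 9 3]
After op 4 (out_shuffle): [6 7 5 8 10 2 4 11 1 9 0 3]
After op 5 (out_shuffle): [6 4 7 11 5 1 8 9 10 0 2 3]
After op 6 (out_shuffle): [6 8 4 9 7 10 11 0 5 2 1 3]
After op 7 (out_shuffle): [6 11 8 0 4 5 9 2 7 1 10 3]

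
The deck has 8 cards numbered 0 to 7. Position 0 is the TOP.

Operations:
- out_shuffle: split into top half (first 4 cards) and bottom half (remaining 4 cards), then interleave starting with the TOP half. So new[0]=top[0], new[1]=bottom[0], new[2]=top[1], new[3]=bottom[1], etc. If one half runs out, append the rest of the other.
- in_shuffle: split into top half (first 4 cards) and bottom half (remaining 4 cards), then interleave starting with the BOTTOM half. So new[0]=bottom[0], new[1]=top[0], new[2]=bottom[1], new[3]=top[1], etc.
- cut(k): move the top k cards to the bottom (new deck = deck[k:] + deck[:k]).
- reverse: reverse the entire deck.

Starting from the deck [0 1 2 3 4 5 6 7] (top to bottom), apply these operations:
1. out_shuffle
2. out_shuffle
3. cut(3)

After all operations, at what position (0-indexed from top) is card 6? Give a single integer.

After op 1 (out_shuffle): [0 4 1 5 2 6 3 7]
After op 2 (out_shuffle): [0 2 4 6 1 3 5 7]
After op 3 (cut(3)): [6 1 3 5 7 0 2 4]
Card 6 is at position 0.

Answer: 0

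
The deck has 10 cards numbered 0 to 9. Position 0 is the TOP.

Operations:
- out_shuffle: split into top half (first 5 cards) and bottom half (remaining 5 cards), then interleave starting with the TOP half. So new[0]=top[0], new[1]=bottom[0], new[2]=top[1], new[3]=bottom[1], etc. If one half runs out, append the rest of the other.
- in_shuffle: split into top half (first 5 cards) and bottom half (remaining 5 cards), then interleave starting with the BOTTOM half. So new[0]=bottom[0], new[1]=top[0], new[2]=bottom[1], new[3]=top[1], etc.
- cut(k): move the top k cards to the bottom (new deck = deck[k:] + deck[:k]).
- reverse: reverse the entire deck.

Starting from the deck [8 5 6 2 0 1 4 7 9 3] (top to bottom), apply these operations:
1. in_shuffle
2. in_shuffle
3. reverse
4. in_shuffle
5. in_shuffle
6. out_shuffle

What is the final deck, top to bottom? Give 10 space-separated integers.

After op 1 (in_shuffle): [1 8 4 5 7 6 9 2 3 0]
After op 2 (in_shuffle): [6 1 9 8 2 4 3 5 0 7]
After op 3 (reverse): [7 0 5 3 4 2 8 9 1 6]
After op 4 (in_shuffle): [2 7 8 0 9 5 1 3 6 4]
After op 5 (in_shuffle): [5 2 1 7 3 8 6 0 4 9]
After op 6 (out_shuffle): [5 8 2 6 1 0 7 4 3 9]

Answer: 5 8 2 6 1 0 7 4 3 9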